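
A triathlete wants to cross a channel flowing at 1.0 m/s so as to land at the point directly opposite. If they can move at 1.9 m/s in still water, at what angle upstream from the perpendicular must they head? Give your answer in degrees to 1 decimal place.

To cancel the current, the upstream component of the triathlete's velocity must equal the flow: 1.9 sin θ = 1.0.
sin θ = 1.0 / 1.9 = 0.5263.
θ = arcsin(0.5263) = 31.757°.

31.8°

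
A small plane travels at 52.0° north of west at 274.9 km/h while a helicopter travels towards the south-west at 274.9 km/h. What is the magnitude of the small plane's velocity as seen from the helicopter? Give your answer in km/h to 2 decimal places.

Taking east as x and north as y: small plane velocity = (-169.245, 216.624) km/h; helicopter velocity = (-194.384, -194.384) km/h.
Velocity of small plane relative to helicopter = (-169.245, 216.624) − (-194.384, -194.384) = (25.138, 411.008) km/h.
Magnitude = |(25.138, 411.008)| = 411.776 km/h.

411.78 km/h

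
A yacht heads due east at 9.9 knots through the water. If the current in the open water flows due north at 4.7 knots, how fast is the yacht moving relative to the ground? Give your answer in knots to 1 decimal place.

Taking east as x and north as y: velocity relative to the water = (9.900, 0.000) knots; the water relative to ground = (0.000, 4.700) knots.
Velocity relative to ground = (9.900, 0.000) + (0.000, 4.700) = (9.900, 4.700) knots.
Speed = |(9.900, 4.700)| = 10.959 knots.

11.0 knots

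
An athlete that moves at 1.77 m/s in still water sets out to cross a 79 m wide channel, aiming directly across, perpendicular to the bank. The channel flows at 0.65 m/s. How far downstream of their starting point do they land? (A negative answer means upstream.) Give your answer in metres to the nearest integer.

Perpendicular speed = 1.770 m/s; crossing time = 79 / 1.770 = 44.633 s.
Net downstream speed = 0.650 m/s.
Drift = 0.650 × 44.633 = 29.011 m (downstream).

29 m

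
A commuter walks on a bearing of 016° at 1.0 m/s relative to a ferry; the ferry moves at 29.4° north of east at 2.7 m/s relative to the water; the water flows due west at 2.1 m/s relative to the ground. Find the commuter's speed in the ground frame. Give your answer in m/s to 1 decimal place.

In east/north components (m/s): commuter relative to ferry = (0.276, 0.961); ferry relative to water = (2.352, 1.325); water relative to ground = (-2.100, 0.000).
Sum = (0.528, 2.287) m/s.
Speed = |(0.528, 2.287)| = 2.347 m/s.

2.3 m/s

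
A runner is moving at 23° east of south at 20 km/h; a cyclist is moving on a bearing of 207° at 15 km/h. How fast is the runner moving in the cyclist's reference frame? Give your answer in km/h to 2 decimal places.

Taking east as x and north as y: runner velocity = (7.815, -18.410) km/h; cyclist velocity = (-6.810, -13.365) km/h.
Velocity of runner relative to cyclist = (7.815, -18.410) − (-6.810, -13.365) = (14.624, -5.045) km/h.
Magnitude = |(14.624, -5.045)| = 15.470 km/h.

15.47 km/h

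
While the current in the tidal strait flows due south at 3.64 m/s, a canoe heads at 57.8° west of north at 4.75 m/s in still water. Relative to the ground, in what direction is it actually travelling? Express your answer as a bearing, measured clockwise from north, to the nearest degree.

Taking east as x and north as y: velocity relative to the water = (-4.019, 2.531) m/s; the water relative to ground = (0.000, -3.640) m/s.
Velocity relative to ground = (-4.019, 2.531) + (0.000, -3.640) = (-4.019, -1.109) m/s.
Bearing = atan2(-4.02, -1.11) = 254.58° clockwise from north.

255°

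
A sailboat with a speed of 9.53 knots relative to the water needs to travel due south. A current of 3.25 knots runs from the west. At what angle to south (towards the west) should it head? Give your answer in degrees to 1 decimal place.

19.9°

The current pushes perpendicular to the desired track; the heading must have a component into the current equal to 3.25 knots: 9.53 sin θ = 3.25.
sin θ = 0.3410, so θ = 19.940°.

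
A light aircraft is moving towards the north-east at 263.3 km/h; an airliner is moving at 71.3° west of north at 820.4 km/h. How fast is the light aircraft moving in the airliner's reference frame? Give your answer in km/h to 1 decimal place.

Taking east as x and north as y: light aircraft velocity = (186.181, 186.181) km/h; airliner velocity = (-777.091, 263.031) km/h.
Velocity of light aircraft relative to airliner = (186.181, 186.181) − (-777.091, 263.031) = (963.273, -76.850) km/h.
Magnitude = |(963.273, -76.850)| = 966.333 km/h.

966.3 km/h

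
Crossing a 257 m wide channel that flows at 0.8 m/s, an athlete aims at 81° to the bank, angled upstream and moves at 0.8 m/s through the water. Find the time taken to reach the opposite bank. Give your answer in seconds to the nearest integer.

325 s

The component of the athlete's velocity perpendicular to the bank is 0.8 × sin 81° = 0.790 m/s.
The flow acts along the bank and has no component across it.
Time = 257 / 0.790 = 325.254 s.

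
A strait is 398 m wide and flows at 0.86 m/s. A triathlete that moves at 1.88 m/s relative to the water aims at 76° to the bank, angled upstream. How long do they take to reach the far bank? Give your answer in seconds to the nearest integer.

The component of the triathlete's velocity perpendicular to the bank is 1.88 × sin 76° = 1.824 m/s.
The current is parallel to the bank, so it does not affect the crossing time.
Time = 398 / 1.824 = 218.183 s.

218 s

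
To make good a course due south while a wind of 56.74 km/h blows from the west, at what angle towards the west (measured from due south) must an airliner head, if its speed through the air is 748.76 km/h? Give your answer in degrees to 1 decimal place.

The wind pushes perpendicular to the desired track; the heading must have a component into the wind equal to 56.74 km/h: 748.76 sin θ = 56.74.
sin θ = 0.0758, so θ = 4.346°.

4.3°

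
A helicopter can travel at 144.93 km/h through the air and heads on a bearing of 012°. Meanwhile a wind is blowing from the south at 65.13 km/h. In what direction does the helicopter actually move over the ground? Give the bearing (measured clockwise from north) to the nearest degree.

Taking east as x and north as y: velocity relative to the air = (30.133, 141.763) km/h; the air relative to ground = (0.000, 65.130) km/h.
Velocity relative to ground = (30.133, 141.763) + (0.000, 65.130) = (30.133, 206.893) km/h.
Bearing = atan2(30.13, 206.89) = 8.29° clockwise from north.

008°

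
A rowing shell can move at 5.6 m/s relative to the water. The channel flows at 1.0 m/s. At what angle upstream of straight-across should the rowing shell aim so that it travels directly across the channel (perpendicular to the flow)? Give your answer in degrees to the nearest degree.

To cancel the current, the upstream component of the rowing shell's velocity must equal the flow: 5.6 sin θ = 1.0.
sin θ = 1.0 / 5.6 = 0.1786.
θ = arcsin(0.1786) = 10.287°.

10°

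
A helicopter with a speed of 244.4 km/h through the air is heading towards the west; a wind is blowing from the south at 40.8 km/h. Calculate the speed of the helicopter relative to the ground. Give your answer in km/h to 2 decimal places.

Taking east as x and north as y: velocity relative to the air = (-244.400, 0.000) km/h; the air relative to ground = (0.000, 40.800) km/h.
Velocity relative to ground = (-244.400, 0.000) + (0.000, 40.800) = (-244.400, 40.800) km/h.
Speed = |(-244.400, 40.800)| = 247.782 km/h.

247.78 km/h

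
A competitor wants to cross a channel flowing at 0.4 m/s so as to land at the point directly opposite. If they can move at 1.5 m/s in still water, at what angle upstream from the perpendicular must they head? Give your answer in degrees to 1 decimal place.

To cancel the current, the upstream component of the competitor's velocity must equal the flow: 1.5 sin θ = 0.4.
sin θ = 0.4 / 1.5 = 0.2667.
θ = arcsin(0.2667) = 15.466°.

15.5°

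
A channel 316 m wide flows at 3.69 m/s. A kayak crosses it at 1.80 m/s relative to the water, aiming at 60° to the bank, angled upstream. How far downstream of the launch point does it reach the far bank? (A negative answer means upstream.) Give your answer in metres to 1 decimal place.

Perpendicular speed = 1.559 m/s; crossing time = 316 / 1.559 = 202.714 s.
Net downstream speed = 2.790 m/s.
Drift = 2.790 × 202.714 = 565.572 m (downstream).

565.6 m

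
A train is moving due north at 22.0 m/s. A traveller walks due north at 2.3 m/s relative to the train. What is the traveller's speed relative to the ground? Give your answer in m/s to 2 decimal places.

24.30 m/s

Taking east as x and north as y: train velocity = (0.000, 22.000) m/s; traveller velocity relative to train = (0.000, 2.300) m/s.
Velocity relative to ground = (0.000, 22.000) + (0.000, 2.300) = (0.000, 24.300) m/s.
Speed = |(0.000, 24.300)| = 24.300 m/s.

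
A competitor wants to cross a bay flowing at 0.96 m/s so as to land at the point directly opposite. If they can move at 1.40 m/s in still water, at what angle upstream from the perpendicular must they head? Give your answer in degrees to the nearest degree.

To cancel the current, the upstream component of the competitor's velocity must equal the flow: 1.40 sin θ = 0.96.
sin θ = 0.96 / 1.40 = 0.6857.
θ = arcsin(0.6857) = 43.292°.

43°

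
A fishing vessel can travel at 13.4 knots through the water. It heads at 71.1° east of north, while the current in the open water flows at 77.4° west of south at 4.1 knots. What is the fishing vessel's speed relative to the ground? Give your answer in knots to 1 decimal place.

Taking east as x and north as y: velocity relative to the water = (12.678, 4.340) knots; the water relative to ground = (-4.001, -0.894) knots.
Velocity relative to ground = (12.678, 4.340) + (-4.001, -0.894) = (8.676, 3.446) knots.
Speed = |(8.676, 3.446)| = 9.336 knots.

9.3 knots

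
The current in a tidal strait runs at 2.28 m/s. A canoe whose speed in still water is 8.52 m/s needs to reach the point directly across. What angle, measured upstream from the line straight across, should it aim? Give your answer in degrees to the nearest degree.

16°

To cancel the current, the upstream component of the canoe's velocity must equal the flow: 8.52 sin θ = 2.28.
sin θ = 2.28 / 8.52 = 0.2676.
θ = arcsin(0.2676) = 15.522°.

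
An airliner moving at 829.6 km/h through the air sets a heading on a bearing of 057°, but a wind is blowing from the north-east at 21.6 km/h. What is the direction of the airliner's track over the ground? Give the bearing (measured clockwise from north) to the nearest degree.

057°

Taking east as x and north as y: velocity relative to the air = (695.761, 451.833) km/h; the air relative to ground = (-15.274, -15.274) km/h.
Velocity relative to ground = (695.761, 451.833) + (-15.274, -15.274) = (680.488, 436.559) km/h.
Bearing = atan2(680.49, 436.56) = 57.32° clockwise from north.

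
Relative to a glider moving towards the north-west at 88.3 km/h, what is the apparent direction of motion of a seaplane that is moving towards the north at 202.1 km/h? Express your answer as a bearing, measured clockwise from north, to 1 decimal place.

024.1°

Taking east as x and north as y: seaplane velocity = (0.000, 202.100) km/h; glider velocity = (-62.438, 62.438) km/h.
Velocity of seaplane relative to glider = (0.000, 202.100) − (-62.438, 62.438) = (62.438, 139.662) km/h.
Bearing = atan2(62.44, 139.66) = 24.09° clockwise from north.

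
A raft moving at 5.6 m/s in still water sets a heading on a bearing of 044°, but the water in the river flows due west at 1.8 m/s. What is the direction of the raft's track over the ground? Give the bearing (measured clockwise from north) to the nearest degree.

Taking east as x and north as y: velocity relative to the water = (3.890, 4.028) m/s; the water relative to ground = (-1.800, 0.000) m/s.
Velocity relative to ground = (3.890, 4.028) + (-1.800, 0.000) = (2.090, 4.028) m/s.
Bearing = atan2(2.09, 4.03) = 27.42° clockwise from north.

027°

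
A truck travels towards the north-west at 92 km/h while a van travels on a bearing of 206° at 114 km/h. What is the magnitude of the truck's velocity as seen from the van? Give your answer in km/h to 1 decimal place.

Taking east as x and north as y: truck velocity = (-65.054, 65.054) km/h; van velocity = (-49.974, -102.463) km/h.
Velocity of truck relative to van = (-65.054, 65.054) − (-49.974, -102.463) = (-15.080, 167.516) km/h.
Magnitude = |(-15.080, 167.516)| = 168.194 km/h.

168.2 km/h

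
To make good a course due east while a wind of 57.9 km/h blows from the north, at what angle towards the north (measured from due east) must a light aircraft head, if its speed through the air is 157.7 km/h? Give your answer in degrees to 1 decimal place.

The wind pushes perpendicular to the desired track; the heading must have a component into the wind equal to 57.9 km/h: 157.7 sin θ = 57.9.
sin θ = 0.3672, so θ = 21.540°.

21.5°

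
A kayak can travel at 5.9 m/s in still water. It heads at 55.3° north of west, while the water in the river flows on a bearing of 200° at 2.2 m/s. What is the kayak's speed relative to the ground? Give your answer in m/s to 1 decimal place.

Taking east as x and north as y: velocity relative to the water = (-3.359, 4.851) m/s; the water relative to ground = (-0.752, -2.067) m/s.
Velocity relative to ground = (-3.359, 4.851) + (-0.752, -2.067) = (-4.111, 2.783) m/s.
Speed = |(-4.111, 2.783)| = 4.965 m/s.

5.0 m/s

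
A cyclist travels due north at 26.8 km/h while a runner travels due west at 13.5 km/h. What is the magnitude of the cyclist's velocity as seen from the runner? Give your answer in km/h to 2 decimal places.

30.01 km/h

Taking east as x and north as y: cyclist velocity = (0.000, 26.800) km/h; runner velocity = (-13.500, 0.000) km/h.
Velocity of cyclist relative to runner = (0.000, 26.800) − (-13.500, 0.000) = (13.500, 26.800) km/h.
Magnitude = |(13.500, 26.800)| = 30.008 km/h.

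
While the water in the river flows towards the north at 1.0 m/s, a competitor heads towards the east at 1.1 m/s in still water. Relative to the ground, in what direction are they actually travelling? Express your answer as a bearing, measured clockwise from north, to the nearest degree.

048°

Taking east as x and north as y: velocity relative to the water = (1.100, 0.000) m/s; the water relative to ground = (0.000, 1.000) m/s.
Velocity relative to ground = (1.100, 0.000) + (0.000, 1.000) = (1.100, 1.000) m/s.
Bearing = atan2(1.10, 1.00) = 47.73° clockwise from north.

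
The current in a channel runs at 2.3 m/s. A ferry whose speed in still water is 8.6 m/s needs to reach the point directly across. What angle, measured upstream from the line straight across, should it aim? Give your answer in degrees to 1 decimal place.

15.5°

To cancel the current, the upstream component of the ferry's velocity must equal the flow: 8.6 sin θ = 2.3.
sin θ = 2.3 / 8.6 = 0.2674.
θ = arcsin(0.2674) = 15.512°.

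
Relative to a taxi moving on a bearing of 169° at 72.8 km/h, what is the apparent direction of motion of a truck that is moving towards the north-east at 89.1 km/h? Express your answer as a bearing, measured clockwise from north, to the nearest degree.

020°

Taking east as x and north as y: truck velocity = (63.003, 63.003) km/h; taxi velocity = (13.891, -71.462) km/h.
Velocity of truck relative to taxi = (63.003, 63.003) − (13.891, -71.462) = (49.112, 134.466) km/h.
Bearing = atan2(49.11, 134.47) = 20.06° clockwise from north.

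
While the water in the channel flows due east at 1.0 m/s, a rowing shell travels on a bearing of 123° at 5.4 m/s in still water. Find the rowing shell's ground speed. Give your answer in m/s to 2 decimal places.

6.26 m/s

Taking east as x and north as y: velocity relative to the water = (4.529, -2.941) m/s; the water relative to ground = (1.000, 0.000) m/s.
Velocity relative to ground = (4.529, -2.941) + (1.000, 0.000) = (5.529, -2.941) m/s.
Speed = |(5.529, -2.941)| = 6.262 m/s.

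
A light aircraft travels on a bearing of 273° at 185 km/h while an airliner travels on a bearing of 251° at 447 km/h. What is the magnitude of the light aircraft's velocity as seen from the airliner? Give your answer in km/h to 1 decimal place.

Taking east as x and north as y: light aircraft velocity = (-184.746, 9.682) km/h; airliner velocity = (-422.647, -145.529) km/h.
Velocity of light aircraft relative to airliner = (-184.746, 9.682) − (-422.647, -145.529) = (237.900, 155.211) km/h.
Magnitude = |(237.900, 155.211)| = 284.055 km/h.

284.1 km/h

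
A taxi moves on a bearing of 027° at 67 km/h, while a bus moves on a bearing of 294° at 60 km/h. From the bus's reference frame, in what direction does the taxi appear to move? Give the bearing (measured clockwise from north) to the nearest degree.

068°

Taking east as x and north as y: taxi velocity = (30.417, 59.697) km/h; bus velocity = (-54.813, 24.404) km/h.
Velocity of taxi relative to bus = (30.417, 59.697) − (-54.813, 24.404) = (85.230, 35.293) km/h.
Bearing = atan2(85.23, 35.29) = 67.51° clockwise from north.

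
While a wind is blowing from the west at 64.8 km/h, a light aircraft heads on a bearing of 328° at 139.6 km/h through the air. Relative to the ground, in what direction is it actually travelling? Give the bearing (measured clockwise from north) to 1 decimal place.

355.6°

Taking east as x and north as y: velocity relative to the air = (-73.977, 118.388) km/h; the air relative to ground = (64.800, 0.000) km/h.
Velocity relative to ground = (-73.977, 118.388) + (64.800, 0.000) = (-9.177, 118.388) km/h.
Bearing = atan2(-9.18, 118.39) = 355.57° clockwise from north.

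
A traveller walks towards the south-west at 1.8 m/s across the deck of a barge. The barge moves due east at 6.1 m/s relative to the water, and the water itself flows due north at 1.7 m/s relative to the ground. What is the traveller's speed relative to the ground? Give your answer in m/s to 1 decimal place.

4.8 m/s

In east/north components (m/s): traveller relative to barge = (-1.273, -1.273); barge relative to water = (6.100, 0.000); water relative to ground = (0.000, 1.700).
Sum = (4.827, 0.427) m/s.
Speed = |(4.827, 0.427)| = 4.846 m/s.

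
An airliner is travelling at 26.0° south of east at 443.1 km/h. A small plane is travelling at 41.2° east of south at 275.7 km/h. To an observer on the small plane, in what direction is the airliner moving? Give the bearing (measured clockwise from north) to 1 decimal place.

086.5°

Taking east as x and north as y: airliner velocity = (398.256, -194.242) km/h; small plane velocity = (181.601, -207.441) km/h.
Velocity of airliner relative to small plane = (398.256, -194.242) − (181.601, -207.441) = (216.655, 13.199) km/h.
Bearing = atan2(216.65, 13.20) = 86.51° clockwise from north.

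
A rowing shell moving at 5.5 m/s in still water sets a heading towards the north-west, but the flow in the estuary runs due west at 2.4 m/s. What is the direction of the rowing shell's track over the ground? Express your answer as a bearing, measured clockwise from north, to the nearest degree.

Taking east as x and north as y: velocity relative to the water = (-3.889, 3.889) m/s; the water relative to ground = (-2.400, 0.000) m/s.
Velocity relative to ground = (-3.889, 3.889) + (-2.400, 0.000) = (-6.289, 3.889) m/s.
Bearing = atan2(-6.29, 3.89) = 301.73° clockwise from north.

302°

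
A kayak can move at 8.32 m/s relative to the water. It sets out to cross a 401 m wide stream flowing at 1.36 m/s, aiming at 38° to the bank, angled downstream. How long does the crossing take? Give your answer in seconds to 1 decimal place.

The component of the kayak's velocity perpendicular to the bank is 8.32 × sin 38° = 5.122 m/s.
Only the cross-stream component determines the crossing time; the current contributes nothing perpendicular to the bank.
Time = 401 / 5.122 = 78.285 s.

78.3 s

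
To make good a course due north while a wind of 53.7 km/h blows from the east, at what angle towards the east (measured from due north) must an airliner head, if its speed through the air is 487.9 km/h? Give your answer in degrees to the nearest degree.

The wind pushes perpendicular to the desired track; the heading must have a component into the wind equal to 53.7 km/h: 487.9 sin θ = 53.7.
sin θ = 0.1101, so θ = 6.319°.

6°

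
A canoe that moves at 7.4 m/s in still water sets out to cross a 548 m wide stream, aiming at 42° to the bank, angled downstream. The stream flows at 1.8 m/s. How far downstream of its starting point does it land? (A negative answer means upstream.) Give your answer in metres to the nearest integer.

808 m

Perpendicular speed = 4.952 m/s; crossing time = 548 / 4.952 = 110.672 s.
Net downstream speed = 7.299 m/s.
Drift = 7.299 × 110.672 = 807.825 m (downstream).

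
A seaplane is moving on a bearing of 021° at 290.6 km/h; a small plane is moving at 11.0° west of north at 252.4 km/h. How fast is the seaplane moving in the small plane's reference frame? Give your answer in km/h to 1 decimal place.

154.1 km/h

Taking east as x and north as y: seaplane velocity = (104.142, 271.298) km/h; small plane velocity = (-48.160, 247.763) km/h.
Velocity of seaplane relative to small plane = (104.142, 271.298) − (-48.160, 247.763) = (152.302, 23.536) km/h.
Magnitude = |(152.302, 23.536)| = 154.110 km/h.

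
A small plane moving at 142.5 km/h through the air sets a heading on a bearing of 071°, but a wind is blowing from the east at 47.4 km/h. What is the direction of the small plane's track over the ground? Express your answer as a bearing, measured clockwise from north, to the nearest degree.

Taking east as x and north as y: velocity relative to the air = (134.736, 46.393) km/h; the air relative to ground = (-47.400, 0.000) km/h.
Velocity relative to ground = (134.736, 46.393) + (-47.400, 0.000) = (87.336, 46.393) km/h.
Bearing = atan2(87.34, 46.39) = 62.02° clockwise from north.

062°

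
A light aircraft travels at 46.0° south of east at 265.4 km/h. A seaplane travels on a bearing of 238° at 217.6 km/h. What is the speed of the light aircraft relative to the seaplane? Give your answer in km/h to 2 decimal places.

376.56 km/h

Taking east as x and north as y: light aircraft velocity = (184.362, -190.913) km/h; seaplane velocity = (-184.535, -115.310) km/h.
Velocity of light aircraft relative to seaplane = (184.362, -190.913) − (-184.535, -115.310) = (368.898, -75.602) km/h.
Magnitude = |(368.898, -75.602)| = 376.565 km/h.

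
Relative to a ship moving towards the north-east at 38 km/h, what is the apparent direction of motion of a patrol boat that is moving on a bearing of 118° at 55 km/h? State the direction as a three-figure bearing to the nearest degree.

158°

Taking east as x and north as y: patrol boat velocity = (48.562, -25.821) km/h; ship velocity = (26.870, 26.870) km/h.
Velocity of patrol boat relative to ship = (48.562, -25.821) − (26.870, 26.870) = (21.692, -52.691) km/h.
Bearing = atan2(21.69, -52.69) = 157.62° clockwise from north.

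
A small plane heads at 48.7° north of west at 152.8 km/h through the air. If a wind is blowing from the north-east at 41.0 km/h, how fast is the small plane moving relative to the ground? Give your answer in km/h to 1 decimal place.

155.6 km/h

Taking east as x and north as y: velocity relative to the air = (-100.848, 114.793) km/h; the air relative to ground = (-28.991, -28.991) km/h.
Velocity relative to ground = (-100.848, 114.793) + (-28.991, -28.991) = (-129.840, 85.802) km/h.
Speed = |(-129.840, 85.802)| = 155.629 km/h.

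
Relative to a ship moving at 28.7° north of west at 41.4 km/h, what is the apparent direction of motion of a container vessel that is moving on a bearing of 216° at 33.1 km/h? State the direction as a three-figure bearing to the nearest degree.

160°

Taking east as x and north as y: container vessel velocity = (-19.456, -26.778) km/h; ship velocity = (-36.314, 19.881) km/h.
Velocity of container vessel relative to ship = (-19.456, -26.778) − (-36.314, 19.881) = (16.858, -46.660) km/h.
Bearing = atan2(16.86, -46.66) = 160.14° clockwise from north.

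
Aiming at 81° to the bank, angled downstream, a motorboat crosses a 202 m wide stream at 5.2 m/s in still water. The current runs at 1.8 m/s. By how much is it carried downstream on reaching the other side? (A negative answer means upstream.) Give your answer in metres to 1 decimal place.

102.8 m

Perpendicular speed = 5.136 m/s; crossing time = 202 / 5.136 = 39.330 s.
Net downstream speed = 2.613 m/s.
Drift = 2.613 × 39.330 = 102.788 m (downstream).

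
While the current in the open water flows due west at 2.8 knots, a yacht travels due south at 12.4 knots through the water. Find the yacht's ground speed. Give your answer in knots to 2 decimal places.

Taking east as x and north as y: velocity relative to the water = (0.000, -12.400) knots; the water relative to ground = (-2.800, 0.000) knots.
Velocity relative to ground = (0.000, -12.400) + (-2.800, 0.000) = (-2.800, -12.400) knots.
Speed = |(-2.800, -12.400)| = 12.712 knots.

12.71 knots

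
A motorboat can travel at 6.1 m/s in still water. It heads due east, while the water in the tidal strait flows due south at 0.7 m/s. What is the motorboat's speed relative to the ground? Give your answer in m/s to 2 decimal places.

6.14 m/s

Taking east as x and north as y: velocity relative to the water = (6.100, 0.000) m/s; the water relative to ground = (0.000, -0.700) m/s.
Velocity relative to ground = (6.100, 0.000) + (0.000, -0.700) = (6.100, -0.700) m/s.
Speed = |(6.100, -0.700)| = 6.140 m/s.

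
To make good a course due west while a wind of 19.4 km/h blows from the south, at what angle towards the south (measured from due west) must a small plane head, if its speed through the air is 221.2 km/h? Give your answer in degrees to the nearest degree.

The wind pushes perpendicular to the desired track; the heading must have a component into the wind equal to 19.4 km/h: 221.2 sin θ = 19.4.
sin θ = 0.0877, so θ = 5.032°.

5°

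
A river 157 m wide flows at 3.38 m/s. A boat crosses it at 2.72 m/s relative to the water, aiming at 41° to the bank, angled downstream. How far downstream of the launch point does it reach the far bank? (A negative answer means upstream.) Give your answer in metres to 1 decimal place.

Perpendicular speed = 1.784 m/s; crossing time = 157 / 1.784 = 87.981 s.
Net downstream speed = 5.433 m/s.
Drift = 5.433 × 87.981 = 477.983 m (downstream).

478.0 m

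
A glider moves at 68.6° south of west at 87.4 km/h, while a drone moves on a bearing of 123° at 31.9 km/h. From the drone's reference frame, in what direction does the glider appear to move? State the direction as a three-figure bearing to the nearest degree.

Taking east as x and north as y: glider velocity = (-31.890, -81.374) km/h; drone velocity = (26.754, -17.374) km/h.
Velocity of glider relative to drone = (-31.890, -81.374) − (26.754, -17.374) = (-58.644, -64.000) km/h.
Bearing = atan2(-58.64, -64.00) = 222.50° clockwise from north.

222°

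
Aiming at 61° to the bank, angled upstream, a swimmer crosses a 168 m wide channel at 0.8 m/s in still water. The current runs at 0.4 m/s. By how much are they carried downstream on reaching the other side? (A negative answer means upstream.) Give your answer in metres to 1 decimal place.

Perpendicular speed = 0.700 m/s; crossing time = 168 / 0.700 = 240.104 s.
Net downstream speed = 0.012 m/s.
Drift = 0.012 × 240.104 = 2.918 m (downstream).

2.9 m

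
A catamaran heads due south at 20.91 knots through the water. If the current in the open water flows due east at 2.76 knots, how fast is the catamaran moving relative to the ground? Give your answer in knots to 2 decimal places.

Taking east as x and north as y: velocity relative to the water = (0.000, -20.910) knots; the water relative to ground = (2.760, 0.000) knots.
Velocity relative to ground = (0.000, -20.910) + (2.760, 0.000) = (2.760, -20.910) knots.
Speed = |(2.760, -20.910)| = 21.091 knots.

21.09 knots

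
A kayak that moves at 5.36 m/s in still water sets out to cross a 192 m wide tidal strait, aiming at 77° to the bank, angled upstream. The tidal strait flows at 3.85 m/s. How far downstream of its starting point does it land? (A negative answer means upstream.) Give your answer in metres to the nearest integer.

Perpendicular speed = 5.223 m/s; crossing time = 192 / 5.223 = 36.763 s.
Net downstream speed = 2.644 m/s.
Drift = 2.644 × 36.763 = 97.211 m (downstream).

97 m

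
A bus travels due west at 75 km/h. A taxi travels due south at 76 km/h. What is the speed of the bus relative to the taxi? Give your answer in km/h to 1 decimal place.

106.8 km/h

Taking east as x and north as y: bus velocity = (-75.000, 0.000) km/h; taxi velocity = (0.000, -76.000) km/h.
Velocity of bus relative to taxi = (-75.000, 0.000) − (0.000, -76.000) = (-75.000, 76.000) km/h.
Magnitude = |(-75.000, 76.000)| = 106.775 km/h.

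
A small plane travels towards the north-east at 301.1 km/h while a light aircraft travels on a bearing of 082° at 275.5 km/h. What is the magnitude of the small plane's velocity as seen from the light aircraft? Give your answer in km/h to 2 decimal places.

184.56 km/h

Taking east as x and north as y: small plane velocity = (212.910, 212.910) km/h; light aircraft velocity = (272.819, 38.342) km/h.
Velocity of small plane relative to light aircraft = (212.910, 212.910) − (272.819, 38.342) = (-59.909, 174.568) km/h.
Magnitude = |(-59.909, 174.568)| = 184.562 km/h.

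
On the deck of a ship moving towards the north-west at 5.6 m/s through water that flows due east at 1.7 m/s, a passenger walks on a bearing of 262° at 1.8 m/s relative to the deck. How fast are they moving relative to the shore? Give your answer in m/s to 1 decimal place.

5.5 m/s

In east/north components (m/s): passenger relative to ship = (-1.782, -0.251); ship relative to water = (-3.960, 3.960); water relative to ground = (1.700, 0.000).
Sum = (-4.042, 3.709) m/s.
Speed = |(-4.042, 3.709)| = 5.486 m/s.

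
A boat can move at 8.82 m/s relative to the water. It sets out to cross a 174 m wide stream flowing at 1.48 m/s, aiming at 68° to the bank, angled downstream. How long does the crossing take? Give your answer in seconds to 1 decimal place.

The component of the boat's velocity perpendicular to the bank is 8.82 × sin 68° = 8.178 m/s.
The current is parallel to the bank, so it does not affect the crossing time.
Time = 174 / 8.178 = 21.277 s.

21.3 s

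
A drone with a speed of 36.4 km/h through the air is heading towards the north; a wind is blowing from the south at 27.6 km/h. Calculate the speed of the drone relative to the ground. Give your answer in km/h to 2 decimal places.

Taking east as x and north as y: velocity relative to the air = (0.000, 36.400) km/h; the air relative to ground = (0.000, 27.600) km/h.
Velocity relative to ground = (0.000, 36.400) + (0.000, 27.600) = (0.000, 64.000) km/h.
Speed = |(0.000, 64.000)| = 64.000 km/h.

64.00 km/h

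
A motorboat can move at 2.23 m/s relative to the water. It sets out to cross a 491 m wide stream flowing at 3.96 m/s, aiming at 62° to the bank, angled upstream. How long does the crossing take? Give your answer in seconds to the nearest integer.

The component of the motorboat's velocity perpendicular to the bank is 2.23 × sin 62° = 1.969 m/s.
Only the cross-stream component determines the crossing time; the current contributes nothing perpendicular to the bank.
Time = 491 / 1.969 = 249.369 s.

249 s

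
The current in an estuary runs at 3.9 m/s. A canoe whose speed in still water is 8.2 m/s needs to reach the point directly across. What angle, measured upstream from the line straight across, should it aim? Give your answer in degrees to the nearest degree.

28°

To cancel the current, the upstream component of the canoe's velocity must equal the flow: 8.2 sin θ = 3.9.
sin θ = 3.9 / 8.2 = 0.4756.
θ = arcsin(0.4756) = 28.399°.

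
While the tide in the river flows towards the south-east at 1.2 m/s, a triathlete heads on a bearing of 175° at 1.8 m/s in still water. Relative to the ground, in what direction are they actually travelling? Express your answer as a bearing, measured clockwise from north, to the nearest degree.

Taking east as x and north as y: velocity relative to the water = (0.157, -1.793) m/s; the water relative to ground = (0.849, -0.849) m/s.
Velocity relative to ground = (0.157, -1.793) + (0.849, -0.849) = (1.005, -2.642) m/s.
Bearing = atan2(1.01, -2.64) = 159.16° clockwise from north.

159°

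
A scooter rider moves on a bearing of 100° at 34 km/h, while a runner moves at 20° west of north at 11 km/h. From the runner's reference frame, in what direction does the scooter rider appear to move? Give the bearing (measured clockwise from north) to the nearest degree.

114°

Taking east as x and north as y: scooter rider velocity = (33.483, -5.904) km/h; runner velocity = (-3.762, 10.337) km/h.
Velocity of scooter rider relative to runner = (33.483, -5.904) − (-3.762, 10.337) = (37.246, -16.241) km/h.
Bearing = atan2(37.25, -16.24) = 113.56° clockwise from north.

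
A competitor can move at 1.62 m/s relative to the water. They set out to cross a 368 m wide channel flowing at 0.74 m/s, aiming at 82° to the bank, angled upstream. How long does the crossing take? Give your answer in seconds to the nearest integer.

The component of the competitor's velocity perpendicular to the bank is 1.62 × sin 82° = 1.604 m/s.
The flow acts along the bank and has no component across it.
Time = 368 / 1.604 = 229.393 s.

229 s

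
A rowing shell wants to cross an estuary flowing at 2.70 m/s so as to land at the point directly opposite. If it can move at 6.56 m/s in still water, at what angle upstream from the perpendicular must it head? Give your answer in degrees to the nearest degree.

24°

To cancel the current, the upstream component of the rowing shell's velocity must equal the flow: 6.56 sin θ = 2.70.
sin θ = 2.70 / 6.56 = 0.4116.
θ = arcsin(0.4116) = 24.304°.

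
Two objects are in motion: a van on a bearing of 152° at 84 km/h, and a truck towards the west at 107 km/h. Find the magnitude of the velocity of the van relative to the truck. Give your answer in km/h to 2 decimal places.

Taking east as x and north as y: van velocity = (39.436, -74.168) km/h; truck velocity = (-107.000, 0.000) km/h.
Velocity of van relative to truck = (39.436, -74.168) − (-107.000, 0.000) = (146.436, -74.168) km/h.
Magnitude = |(146.436, -74.168)| = 164.147 km/h.

164.15 km/h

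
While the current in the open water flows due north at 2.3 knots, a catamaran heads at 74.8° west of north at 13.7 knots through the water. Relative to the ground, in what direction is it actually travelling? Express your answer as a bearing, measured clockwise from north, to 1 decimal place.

Taking east as x and north as y: velocity relative to the water = (-13.221, 3.592) knots; the water relative to ground = (0.000, 2.300) knots.
Velocity relative to ground = (-13.221, 3.592) + (0.000, 2.300) = (-13.221, 5.892) knots.
Bearing = atan2(-13.22, 5.89) = 294.02° clockwise from north.

294.0°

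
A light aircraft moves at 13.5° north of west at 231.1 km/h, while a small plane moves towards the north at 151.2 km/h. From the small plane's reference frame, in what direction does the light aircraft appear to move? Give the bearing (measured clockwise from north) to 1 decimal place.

Taking east as x and north as y: light aircraft velocity = (-224.715, 53.949) km/h; small plane velocity = (0.000, 151.200) km/h.
Velocity of light aircraft relative to small plane = (-224.715, 53.949) − (0.000, 151.200) = (-224.715, -97.251) km/h.
Bearing = atan2(-224.71, -97.25) = 246.60° clockwise from north.

246.6°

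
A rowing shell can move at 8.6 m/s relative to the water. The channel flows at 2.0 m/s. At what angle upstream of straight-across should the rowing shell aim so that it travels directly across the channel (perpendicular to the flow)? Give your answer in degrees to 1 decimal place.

13.4°

To cancel the current, the upstream component of the rowing shell's velocity must equal the flow: 8.6 sin θ = 2.0.
sin θ = 2.0 / 8.6 = 0.2326.
θ = arcsin(0.2326) = 13.448°.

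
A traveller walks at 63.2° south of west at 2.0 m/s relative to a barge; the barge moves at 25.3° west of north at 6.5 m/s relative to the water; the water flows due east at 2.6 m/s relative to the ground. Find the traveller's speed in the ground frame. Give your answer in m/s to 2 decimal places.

In east/north components (m/s): traveller relative to barge = (-0.902, -1.785); barge relative to water = (-2.778, 5.877); water relative to ground = (2.600, 0.000).
Sum = (-1.080, 4.091) m/s.
Speed = |(-1.080, 4.091)| = 4.231 m/s.

4.23 m/s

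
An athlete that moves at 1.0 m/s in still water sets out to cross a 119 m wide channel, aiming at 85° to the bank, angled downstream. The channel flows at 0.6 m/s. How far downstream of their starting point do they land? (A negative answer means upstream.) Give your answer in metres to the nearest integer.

Perpendicular speed = 0.996 m/s; crossing time = 119 / 0.996 = 119.455 s.
Net downstream speed = 0.687 m/s.
Drift = 0.687 × 119.455 = 82.084 m (downstream).

82 m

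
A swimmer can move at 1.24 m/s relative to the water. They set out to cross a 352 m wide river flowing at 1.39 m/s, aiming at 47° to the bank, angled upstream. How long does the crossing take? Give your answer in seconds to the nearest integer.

The component of the swimmer's velocity perpendicular to the bank is 1.24 × sin 47° = 0.907 m/s.
The flow acts along the bank and has no component across it.
Time = 352 / 0.907 = 388.145 s.

388 s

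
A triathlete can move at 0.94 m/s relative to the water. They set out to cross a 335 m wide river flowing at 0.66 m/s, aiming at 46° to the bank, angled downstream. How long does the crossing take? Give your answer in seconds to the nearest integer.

495 s

The component of the triathlete's velocity perpendicular to the bank is 0.94 × sin 46° = 0.676 m/s.
The flow acts along the bank and has no component across it.
Time = 335 / 0.676 = 495.431 s.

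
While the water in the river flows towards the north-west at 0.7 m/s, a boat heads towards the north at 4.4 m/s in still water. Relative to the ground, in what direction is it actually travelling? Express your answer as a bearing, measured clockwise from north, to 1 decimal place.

Taking east as x and north as y: velocity relative to the water = (0.000, 4.400) m/s; the water relative to ground = (-0.495, 0.495) m/s.
Velocity relative to ground = (0.000, 4.400) + (-0.495, 0.495) = (-0.495, 4.895) m/s.
Bearing = atan2(-0.49, 4.89) = 354.23° clockwise from north.

354.2°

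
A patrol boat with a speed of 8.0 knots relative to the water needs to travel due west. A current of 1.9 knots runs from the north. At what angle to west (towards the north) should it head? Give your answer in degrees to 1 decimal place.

13.7°

The current pushes perpendicular to the desired track; the heading must have a component into the current equal to 1.9 knots: 8.0 sin θ = 1.9.
sin θ = 0.2375, so θ = 13.739°.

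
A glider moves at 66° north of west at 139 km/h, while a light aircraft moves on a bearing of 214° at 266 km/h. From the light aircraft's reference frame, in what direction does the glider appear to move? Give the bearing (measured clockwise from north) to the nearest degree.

Taking east as x and north as y: glider velocity = (-56.536, 126.983) km/h; light aircraft velocity = (-148.745, -220.524) km/h.
Velocity of glider relative to light aircraft = (-56.536, 126.983) − (-148.745, -220.524) = (92.209, 347.507) km/h.
Bearing = atan2(92.21, 347.51) = 14.86° clockwise from north.

015°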